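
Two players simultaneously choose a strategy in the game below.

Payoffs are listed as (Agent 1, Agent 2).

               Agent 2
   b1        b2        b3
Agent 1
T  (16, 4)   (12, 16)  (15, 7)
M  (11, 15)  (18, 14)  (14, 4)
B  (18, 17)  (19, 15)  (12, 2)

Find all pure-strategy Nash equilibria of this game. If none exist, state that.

(T, b1): Agent 1 can switch to B (16 → 18). Not NE.
(T, b2): Agent 1 can switch to M (12 → 18). Not NE.
(T, b3): Agent 2 can switch to b2 (7 → 16). Not NE.
(M, b1): Agent 1 can switch to T (11 → 16). Not NE.
(M, b2): Agent 1 can switch to B (18 → 19). Not NE.
(M, b3): Agent 1 can switch to T (14 → 15). Not NE.
(B, b1): Agent 1 gets 18, best alternative 16; Agent 2 gets 17, best alternative 15. No profitable deviation — NE.
(B, b2): Agent 2 can switch to b1 (15 → 17). Not NE.
(B, b3): Agent 1 can switch to T (12 → 15). Not NE.

The unique pure-strategy Nash equilibrium is (B, b1).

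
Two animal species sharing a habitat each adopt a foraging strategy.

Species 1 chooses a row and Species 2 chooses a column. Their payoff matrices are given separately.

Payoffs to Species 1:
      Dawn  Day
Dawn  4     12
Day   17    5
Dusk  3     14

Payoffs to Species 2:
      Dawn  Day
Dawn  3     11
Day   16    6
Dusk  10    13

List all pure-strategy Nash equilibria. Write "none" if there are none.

Pure-strategy Nash equilibria: (Day, Dawn), (Dusk, Day)

For each player, find the best response to each opponent profile; mutual best responses are the pure NE.
Species 1 against Dawn: payoffs 4, 17, 3 → best response Day.
Species 1 against Day: payoffs 12, 5, 14 → best response Dusk.
Species 2 against Dawn: payoffs 3, 11 → best response Day.
Species 2 against Day: payoffs 16, 6 → best response Dawn.
Species 2 against Dusk: payoffs 10, 13 → best response Day.
Mutual best responses: (Day, Dawn); (Dusk, Day).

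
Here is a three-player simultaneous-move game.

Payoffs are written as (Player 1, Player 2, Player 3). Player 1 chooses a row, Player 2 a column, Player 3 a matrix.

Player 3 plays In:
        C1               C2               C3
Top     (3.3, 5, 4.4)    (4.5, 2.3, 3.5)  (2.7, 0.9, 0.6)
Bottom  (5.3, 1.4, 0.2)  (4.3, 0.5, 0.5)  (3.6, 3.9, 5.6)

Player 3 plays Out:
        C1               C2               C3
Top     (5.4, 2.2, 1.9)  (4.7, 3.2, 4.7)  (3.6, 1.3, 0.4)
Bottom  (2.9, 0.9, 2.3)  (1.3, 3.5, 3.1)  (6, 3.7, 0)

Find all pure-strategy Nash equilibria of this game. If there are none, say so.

(Top, C2, Out); (Bottom, C3, In)

(Top, C1, In): Player 1 can switch to Bottom (3.3 → 5.3). Not NE.
(Top, C1, Out): Player 2 can switch to C2 (2.2 → 3.2). Not NE.
(Top, C2, In): Player 2 can switch to C1 (2.3 → 5). Not NE.
(Top, C2, Out): Player 1 gets 4.7, best alternative 1.3; Player 2 gets 3.2, best alternative 2.2; Player 3 gets 4.7, best alternative 3.5. No profitable deviation — NE.
(Top, C3, In): Player 1 can switch to Bottom (2.7 → 3.6). Not NE.
(Top, C3, Out): Player 1 can switch to Bottom (3.6 → 6). Not NE.
(Bottom, C1, In): Player 2 can switch to C3 (1.4 → 3.9). Not NE.
(Bottom, C1, Out): Player 1 can switch to Top (2.9 → 5.4). Not NE.
(Bottom, C2, In): Player 1 can switch to Top (4.3 → 4.5). Not NE.
(Bottom, C2, Out): Player 1 can switch to Top (1.3 → 4.7). Not NE.
(Bottom, C3, In): Player 1 gets 3.6, best alternative 2.7; Player 2 gets 3.9, best alternative 1.4; Player 3 gets 5.6, best alternative 0. No profitable deviation — NE.
(Bottom, C3, Out): Player 3 can switch to In (0 → 5.6). Not NE.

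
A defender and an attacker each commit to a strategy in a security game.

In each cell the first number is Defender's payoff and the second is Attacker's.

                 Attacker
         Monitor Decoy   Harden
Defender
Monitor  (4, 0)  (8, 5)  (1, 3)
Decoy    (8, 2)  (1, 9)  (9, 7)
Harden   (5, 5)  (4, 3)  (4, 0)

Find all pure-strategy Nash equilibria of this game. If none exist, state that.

Defender against Monitor: payoffs 4, 8, 5 → best response Decoy.
Defender against Decoy: payoffs 8, 1, 4 → best response Monitor.
Defender against Harden: payoffs 1, 9, 4 → best response Decoy.
Attacker against Monitor: payoffs 0, 5, 3 → best response Decoy.
Attacker against Decoy: payoffs 2, 9, 7 → best response Decoy.
Attacker against Harden: payoffs 5, 3, 0 → best response Monitor.
Mutual best responses: (Monitor, Decoy).

(Monitor, Decoy)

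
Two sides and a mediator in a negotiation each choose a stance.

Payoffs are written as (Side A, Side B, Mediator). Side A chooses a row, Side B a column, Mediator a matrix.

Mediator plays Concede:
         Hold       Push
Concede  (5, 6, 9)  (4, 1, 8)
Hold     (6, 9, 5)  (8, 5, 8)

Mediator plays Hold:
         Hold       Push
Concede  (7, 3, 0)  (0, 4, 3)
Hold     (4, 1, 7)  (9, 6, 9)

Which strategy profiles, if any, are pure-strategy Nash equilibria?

Pure NE: (Hold, Push, Hold)

For each player, find the best response to each opponent profile; mutual best responses are the pure NE.
Side A against (Hold, Concede): payoffs 5, 6 → best response Hold.
Side A against (Hold, Hold): payoffs 7, 4 → best response Concede.
Side A against (Push, Concede): payoffs 4, 8 → best response Hold.
Side A against (Push, Hold): payoffs 0, 9 → best response Hold.
Side B against (Concede, Concede): payoffs 6, 1 → best response Hold.
Side B against (Concede, Hold): payoffs 3, 4 → best response Push.
Side B against (Hold, Concede): payoffs 9, 5 → best response Hold.
Side B against (Hold, Hold): payoffs 1, 6 → best response Push.
Mediator against (Concede, Hold): payoffs 9, 0 → best response Concede.
Mediator against (Concede, Push): payoffs 8, 3 → best response Concede.
Mediator against (Hold, Hold): payoffs 5, 7 → best response Hold.
Mediator against (Hold, Push): payoffs 8, 9 → best response Hold.
Mutual best responses: (Hold, Push, Hold).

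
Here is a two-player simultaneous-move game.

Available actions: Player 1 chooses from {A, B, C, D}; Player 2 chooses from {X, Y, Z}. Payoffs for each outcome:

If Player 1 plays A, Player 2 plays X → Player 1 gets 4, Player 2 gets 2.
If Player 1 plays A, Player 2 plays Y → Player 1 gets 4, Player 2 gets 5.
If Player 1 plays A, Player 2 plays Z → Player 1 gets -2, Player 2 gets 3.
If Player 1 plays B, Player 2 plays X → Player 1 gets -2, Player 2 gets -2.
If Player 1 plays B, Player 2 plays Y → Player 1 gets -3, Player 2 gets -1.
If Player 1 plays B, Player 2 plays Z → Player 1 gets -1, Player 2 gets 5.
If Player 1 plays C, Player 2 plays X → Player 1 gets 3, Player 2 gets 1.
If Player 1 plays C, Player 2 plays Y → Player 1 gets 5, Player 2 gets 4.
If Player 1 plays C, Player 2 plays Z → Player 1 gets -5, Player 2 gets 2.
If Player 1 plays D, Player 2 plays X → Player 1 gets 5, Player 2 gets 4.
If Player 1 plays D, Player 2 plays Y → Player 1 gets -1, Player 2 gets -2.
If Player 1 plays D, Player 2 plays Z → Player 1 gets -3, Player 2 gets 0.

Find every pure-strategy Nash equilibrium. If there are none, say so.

The pure Nash equilibria are (B, Z); (C, Y); (D, X).

Player 1 against X: payoffs 4, -2, 3, 5 → best response D.
Player 1 against Y: payoffs 4, -3, 5, -1 → best response C.
Player 1 against Z: payoffs -2, -1, -5, -3 → best response B.
Player 2 against A: payoffs 2, 5, 3 → best response Y.
Player 2 against B: payoffs -2, -1, 5 → best response Z.
Player 2 against C: payoffs 1, 4, 2 → best response Y.
Player 2 against D: payoffs 4, -2, 0 → best response X.
Mutual best responses: (B, Z); (C, Y); (D, X).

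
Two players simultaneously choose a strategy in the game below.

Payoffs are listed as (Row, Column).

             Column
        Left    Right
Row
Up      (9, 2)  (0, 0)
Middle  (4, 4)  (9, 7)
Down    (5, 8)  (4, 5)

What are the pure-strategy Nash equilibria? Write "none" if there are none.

For each strategy profile, look for a profitable unilateral deviation.
(Up, Left): Row gets 9, best alternative 5; Column gets 2, best alternative 0. No profitable deviation — NE.
(Up, Right): Row can switch to Middle (0 → 9). Not NE.
(Middle, Left): Row can switch to Up (4 → 9). Not NE.
(Middle, Right): Row gets 9, best alternative 4; Column gets 7, best alternative 4. No profitable deviation — NE.
(Down, Left): Row can switch to Up (5 → 9). Not NE.
(Down, Right): Row can switch to Middle (4 → 9). Not NE.

(Up, Left); (Middle, Right)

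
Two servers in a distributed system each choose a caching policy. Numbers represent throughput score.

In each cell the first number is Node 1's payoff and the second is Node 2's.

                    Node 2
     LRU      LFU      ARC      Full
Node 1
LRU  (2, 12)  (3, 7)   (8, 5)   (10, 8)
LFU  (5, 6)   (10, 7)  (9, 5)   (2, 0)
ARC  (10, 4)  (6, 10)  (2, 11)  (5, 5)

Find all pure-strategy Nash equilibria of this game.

The unique pure-strategy Nash equilibrium is (LFU, LFU).

Node 1 against LRU: payoffs 2, 5, 10 → best response ARC.
Node 1 against LFU: payoffs 3, 10, 6 → best response LFU.
Node 1 against ARC: payoffs 8, 9, 2 → best response LFU.
Node 1 against Full: payoffs 10, 2, 5 → best response LRU.
Node 2 against LRU: payoffs 12, 7, 5, 8 → best response LRU.
Node 2 against LFU: payoffs 6, 7, 5, 0 → best response LFU.
Node 2 against ARC: payoffs 4, 10, 11, 5 → best response ARC.
Mutual best responses: (LFU, LFU).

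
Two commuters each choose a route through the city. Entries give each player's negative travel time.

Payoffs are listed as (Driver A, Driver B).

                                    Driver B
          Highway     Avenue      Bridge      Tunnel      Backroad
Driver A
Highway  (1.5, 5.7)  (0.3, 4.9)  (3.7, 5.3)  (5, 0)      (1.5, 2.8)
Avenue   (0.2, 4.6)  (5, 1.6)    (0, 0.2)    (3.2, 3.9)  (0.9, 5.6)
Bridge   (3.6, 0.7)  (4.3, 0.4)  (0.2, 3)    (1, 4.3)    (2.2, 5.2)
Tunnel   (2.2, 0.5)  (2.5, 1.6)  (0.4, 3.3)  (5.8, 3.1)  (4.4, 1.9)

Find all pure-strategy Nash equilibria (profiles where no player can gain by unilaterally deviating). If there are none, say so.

No pure-strategy Nash equilibrium.

Driver A against Highway: payoffs 1.5, 0.2, 3.6, 2.2 → best response Bridge.
Driver A against Avenue: payoffs 0.3, 5, 4.3, 2.5 → best response Avenue.
Driver A against Bridge: payoffs 3.7, 0, 0.2, 0.4 → best response Highway.
Driver A against Tunnel: payoffs 5, 3.2, 1, 5.8 → best response Tunnel.
Driver A against Backroad: payoffs 1.5, 0.9, 2.2, 4.4 → best response Tunnel.
Driver B against Highway: payoffs 5.7, 4.9, 5.3, 0, 2.8 → best response Highway.
Driver B against Avenue: payoffs 4.6, 1.6, 0.2, 3.9, 5.6 → best response Backroad.
Driver B against Bridge: payoffs 0.7, 0.4, 3, 4.3, 5.2 → best response Backroad.
Driver B against Tunnel: payoffs 0.5, 1.6, 3.3, 3.1, 1.9 → best response Bridge.
No profile is a mutual best response for all players.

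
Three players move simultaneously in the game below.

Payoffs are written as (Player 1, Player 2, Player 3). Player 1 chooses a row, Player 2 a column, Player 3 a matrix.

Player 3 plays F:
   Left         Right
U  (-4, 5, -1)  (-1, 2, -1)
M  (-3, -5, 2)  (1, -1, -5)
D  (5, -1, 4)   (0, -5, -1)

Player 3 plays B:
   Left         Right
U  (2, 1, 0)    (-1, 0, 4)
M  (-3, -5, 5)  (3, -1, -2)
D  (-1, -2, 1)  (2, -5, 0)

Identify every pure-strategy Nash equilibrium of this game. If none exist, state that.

(U, Left, B); (M, Right, B); (D, Left, F)

(U, Left, F): Player 1 can switch to M (-4 → -3). Not NE.
(U, Left, B): Player 1 gets 2, best alternative -1; Player 2 gets 1, best alternative 0; Player 3 gets 0, best alternative -1. No profitable deviation — NE.
(U, Right, F): Player 1 can switch to M (-1 → 1). Not NE.
(U, Right, B): Player 1 can switch to M (-1 → 3). Not NE.
(M, Left, F): Player 1 can switch to D (-3 → 5). Not NE.
(M, Left, B): Player 1 can switch to U (-3 → 2). Not NE.
(M, Right, F): Player 3 can switch to B (-5 → -2). Not NE.
(M, Right, B): Player 1 gets 3, best alternative 2; Player 2 gets -1, best alternative -5; Player 3 gets -2, best alternative -5. No profitable deviation — NE.
(D, Left, F): Player 1 gets 5, best alternative -3; Player 2 gets -1, best alternative -5; Player 3 gets 4, best alternative 1. No profitable deviation — NE.
(D, Left, B): Player 1 can switch to U (-1 → 2). Not NE.
(D, Right, F): Player 1 can switch to M (0 → 1). Not NE.
(The remaining 1 profile has a profitable deviation by the same check.)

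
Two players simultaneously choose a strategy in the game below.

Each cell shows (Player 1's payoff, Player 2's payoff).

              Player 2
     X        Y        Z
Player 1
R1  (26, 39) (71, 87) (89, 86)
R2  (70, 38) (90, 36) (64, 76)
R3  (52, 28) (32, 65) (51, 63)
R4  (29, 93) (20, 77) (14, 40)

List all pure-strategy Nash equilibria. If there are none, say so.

No pure-strategy Nash equilibrium.

For each player, find the best response to each opponent profile; mutual best responses are the pure NE.
Player 1 against X: payoffs 26, 70, 52, 29 → best response R2.
Player 1 against Y: payoffs 71, 90, 32, 20 → best response R2.
Player 1 against Z: payoffs 89, 64, 51, 14 → best response R1.
Player 2 against R1: payoffs 39, 87, 86 → best response Y.
Player 2 against R2: payoffs 38, 36, 76 → best response Z.
Player 2 against R3: payoffs 28, 65, 63 → best response Y.
Player 2 against R4: payoffs 93, 77, 40 → best response X.
No profile is a mutual best response for all players.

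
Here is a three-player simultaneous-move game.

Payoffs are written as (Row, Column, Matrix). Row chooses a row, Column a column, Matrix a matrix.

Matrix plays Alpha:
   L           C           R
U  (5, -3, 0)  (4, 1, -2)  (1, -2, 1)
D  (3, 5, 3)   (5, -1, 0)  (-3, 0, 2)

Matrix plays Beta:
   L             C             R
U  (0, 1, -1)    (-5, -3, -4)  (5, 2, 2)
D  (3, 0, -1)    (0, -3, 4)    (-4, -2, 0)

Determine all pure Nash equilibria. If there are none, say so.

Pure NE: (U, R, Beta)

For each player, find the best response to each opponent profile; mutual best responses are the pure NE.
Row against (L, Alpha): payoffs 5, 3 → best response U.
Row against (L, Beta): payoffs 0, 3 → best response D.
Row against (C, Alpha): payoffs 4, 5 → best response D.
Row against (C, Beta): payoffs -5, 0 → best response D.
Row against (R, Alpha): payoffs 1, -3 → best response U.
Row against (R, Beta): payoffs 5, -4 → best response U.
Column against (U, Alpha): payoffs -3, 1, -2 → best response C.
Column against (U, Beta): payoffs 1, -3, 2 → best response R.
Column against (D, Alpha): payoffs 5, -1, 0 → best response L.
Column against (D, Beta): payoffs 0, -3, -2 → best response L.
Matrix against (U, L): payoffs 0, -1 → best response Alpha.
Matrix against (U, C): payoffs -2, -4 → best response Alpha.
Matrix against (U, R): payoffs 1, 2 → best response Beta.
Matrix against (D, L): payoffs 3, -1 → best response Alpha.
Matrix against (D, C): payoffs 0, 4 → best response Beta.
Matrix against (D, R): payoffs 2, 0 → best response Alpha.
Mutual best responses: (U, R, Beta).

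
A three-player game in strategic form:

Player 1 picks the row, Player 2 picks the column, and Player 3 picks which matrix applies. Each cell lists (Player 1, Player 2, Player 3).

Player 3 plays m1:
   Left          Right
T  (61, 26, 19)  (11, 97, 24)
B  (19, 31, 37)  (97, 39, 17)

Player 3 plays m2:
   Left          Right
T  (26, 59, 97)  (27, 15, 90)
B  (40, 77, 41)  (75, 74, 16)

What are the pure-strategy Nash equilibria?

(B, Left, m2) and (B, Right, m1)

(T, Left, m1): Player 2 can switch to Right (26 → 97). Not NE.
(T, Left, m2): Player 1 can switch to B (26 → 40). Not NE.
(T, Right, m1): Player 1 can switch to B (11 → 97). Not NE.
(T, Right, m2): Player 1 can switch to B (27 → 75). Not NE.
(B, Left, m1): Player 1 can switch to T (19 → 61). Not NE.
(B, Left, m2): Player 1 gets 40, best alternative 26; Player 2 gets 77, best alternative 74; Player 3 gets 41, best alternative 37. No profitable deviation — NE.
(B, Right, m1): Player 1 gets 97, best alternative 11; Player 2 gets 39, best alternative 31; Player 3 gets 17, best alternative 16. No profitable deviation — NE.
(B, Right, m2): Player 2 can switch to Left (74 → 77). Not NE.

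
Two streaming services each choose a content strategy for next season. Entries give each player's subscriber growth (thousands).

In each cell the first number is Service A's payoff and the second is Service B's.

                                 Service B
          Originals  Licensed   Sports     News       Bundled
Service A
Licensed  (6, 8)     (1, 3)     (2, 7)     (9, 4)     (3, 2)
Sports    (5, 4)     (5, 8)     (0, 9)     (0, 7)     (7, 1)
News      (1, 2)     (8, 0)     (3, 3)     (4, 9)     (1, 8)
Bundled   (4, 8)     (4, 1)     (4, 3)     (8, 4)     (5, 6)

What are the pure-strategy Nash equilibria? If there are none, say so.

(Licensed, Originals)

Check each profile: it is a Nash equilibrium iff no player can strictly gain by switching unilaterally.
(Licensed, Originals): Service A gets 6, best alternative 5; Service B gets 8, best alternative 7. No profitable deviation — NE.
(Licensed, Licensed): Service A can switch to Sports (1 → 5). Not NE.
(Licensed, Sports): Service A can switch to News (2 → 3). Not NE.
(Licensed, News): Service B can switch to Originals (4 → 8). Not NE.
(Licensed, Bundled): Service A can switch to Sports (3 → 7). Not NE.
(Sports, Originals): Service A can switch to Licensed (5 → 6). Not NE.
(Sports, Licensed): Service A can switch to News (5 → 8). Not NE.
(Sports, Sports): Service A can switch to Licensed (0 → 2). Not NE.
(Sports, News): Service A can switch to Licensed (0 → 9). Not NE.
(Sports, Bundled): Service B can switch to Originals (1 → 4). Not NE.
(News, Originals): Service A can switch to Licensed (1 → 6). Not NE.
(News, Licensed): Service B can switch to Originals (0 → 2). Not NE.
(News, Sports): Service A can switch to Bundled (3 → 4). Not NE.
(The remaining 7 profiles each have a profitable deviation by the same check.)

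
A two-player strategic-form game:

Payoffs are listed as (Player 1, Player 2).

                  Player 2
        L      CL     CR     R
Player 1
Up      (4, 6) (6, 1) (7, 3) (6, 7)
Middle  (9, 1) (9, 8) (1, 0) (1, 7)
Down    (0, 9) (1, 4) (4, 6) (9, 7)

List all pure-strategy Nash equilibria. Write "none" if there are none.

Player 1 against L: payoffs 4, 9, 0 → best response Middle.
Player 1 against CL: payoffs 6, 9, 1 → best response Middle.
Player 1 against CR: payoffs 7, 1, 4 → best response Up.
Player 1 against R: payoffs 6, 1, 9 → best response Down.
Player 2 against Up: payoffs 6, 1, 3, 7 → best response R.
Player 2 against Middle: payoffs 1, 8, 0, 7 → best response CL.
Player 2 against Down: payoffs 9, 4, 6, 7 → best response L.
Mutual best responses: (Middle, CL).

The unique pure-strategy Nash equilibrium is (Middle, CL).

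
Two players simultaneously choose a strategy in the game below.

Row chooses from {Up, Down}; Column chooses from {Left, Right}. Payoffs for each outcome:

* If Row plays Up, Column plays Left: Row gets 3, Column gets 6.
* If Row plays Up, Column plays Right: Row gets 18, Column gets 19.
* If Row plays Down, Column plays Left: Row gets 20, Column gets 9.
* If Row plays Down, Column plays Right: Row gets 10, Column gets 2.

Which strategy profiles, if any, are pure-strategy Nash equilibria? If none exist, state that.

For each strategy profile, look for a profitable unilateral deviation.
(Up, Left): Row can switch to Down (3 → 20). Not NE.
(Up, Right): Row gets 18, best alternative 10; Column gets 19, best alternative 6. No profitable deviation — NE.
(Down, Left): Row gets 20, best alternative 3; Column gets 9, best alternative 2. No profitable deviation — NE.
(Down, Right): Row can switch to Up (10 → 18). Not NE.

The pure Nash equilibria are (Up, Right) and (Down, Left).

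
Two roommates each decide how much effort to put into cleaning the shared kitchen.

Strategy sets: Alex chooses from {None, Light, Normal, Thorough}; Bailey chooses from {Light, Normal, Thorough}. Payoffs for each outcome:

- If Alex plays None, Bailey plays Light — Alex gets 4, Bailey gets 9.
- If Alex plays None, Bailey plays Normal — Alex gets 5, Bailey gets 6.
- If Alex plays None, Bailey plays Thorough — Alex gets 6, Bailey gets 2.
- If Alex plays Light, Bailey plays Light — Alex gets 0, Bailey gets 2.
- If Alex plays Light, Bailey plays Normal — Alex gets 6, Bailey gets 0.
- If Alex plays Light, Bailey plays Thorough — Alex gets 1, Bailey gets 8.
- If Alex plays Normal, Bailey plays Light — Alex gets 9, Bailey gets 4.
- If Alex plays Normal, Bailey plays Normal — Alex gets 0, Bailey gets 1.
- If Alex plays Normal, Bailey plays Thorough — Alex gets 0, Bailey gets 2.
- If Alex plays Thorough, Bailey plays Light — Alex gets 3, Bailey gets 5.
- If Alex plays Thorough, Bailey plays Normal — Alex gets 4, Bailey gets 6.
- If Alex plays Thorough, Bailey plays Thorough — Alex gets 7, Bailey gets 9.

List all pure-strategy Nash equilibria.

Mark each player's best response to every combination of opponents' strategies; a profile where every player is best-responding is a pure Nash equilibrium.
Alex against Light: payoffs 4, 0, 9, 3 → best response Normal.
Alex against Normal: payoffs 5, 6, 0, 4 → best response Light.
Alex against Thorough: payoffs 6, 1, 0, 7 → best response Thorough.
Bailey against None: payoffs 9, 6, 2 → best response Light.
Bailey against Light: payoffs 2, 0, 8 → best response Thorough.
Bailey against Normal: payoffs 4, 1, 2 → best response Light.
Bailey against Thorough: payoffs 5, 6, 9 → best response Thorough.
Mutual best responses: (Normal, Light); (Thorough, Thorough).

The pure Nash equilibria are (Normal, Light), (Thorough, Thorough).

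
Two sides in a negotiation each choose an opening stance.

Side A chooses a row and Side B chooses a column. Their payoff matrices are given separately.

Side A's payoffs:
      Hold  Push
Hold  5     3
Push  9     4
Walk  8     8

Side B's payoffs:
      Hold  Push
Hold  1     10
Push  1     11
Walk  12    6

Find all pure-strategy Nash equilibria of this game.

For each strategy profile, look for a profitable unilateral deviation.
(Hold, Hold): Side A can switch to Push (5 → 9). Not NE.
(Hold, Push): Side A can switch to Push (3 → 4). Not NE.
(Push, Hold): Side B can switch to Push (1 → 11). Not NE.
(Push, Push): Side A can switch to Walk (4 → 8). Not NE.
(Walk, Hold): Side A can switch to Push (8 → 9). Not NE.
(Walk, Push): Side B can switch to Hold (6 → 12). Not NE.

none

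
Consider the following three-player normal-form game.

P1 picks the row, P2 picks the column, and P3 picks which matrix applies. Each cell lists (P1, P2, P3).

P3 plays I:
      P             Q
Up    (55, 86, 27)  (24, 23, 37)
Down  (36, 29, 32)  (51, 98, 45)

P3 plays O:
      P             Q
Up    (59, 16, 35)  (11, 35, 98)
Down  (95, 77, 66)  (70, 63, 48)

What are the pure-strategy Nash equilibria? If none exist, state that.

Pure NE: (Down, P, O)

For each strategy profile, look for a profitable unilateral deviation.
(Up, P, I): P3 can switch to O (27 → 35). Not NE.
(Up, P, O): P1 can switch to Down (59 → 95). Not NE.
(Up, Q, I): P1 can switch to Down (24 → 51). Not NE.
(Up, Q, O): P1 can switch to Down (11 → 70). Not NE.
(Down, P, I): P1 can switch to Up (36 → 55). Not NE.
(Down, P, O): P1 gets 95, best alternative 59; P2 gets 77, best alternative 63; P3 gets 66, best alternative 32. No profitable deviation — NE.
(Down, Q, I): P3 can switch to O (45 → 48). Not NE.
(Down, Q, O): P2 can switch to P (63 → 77). Not NE.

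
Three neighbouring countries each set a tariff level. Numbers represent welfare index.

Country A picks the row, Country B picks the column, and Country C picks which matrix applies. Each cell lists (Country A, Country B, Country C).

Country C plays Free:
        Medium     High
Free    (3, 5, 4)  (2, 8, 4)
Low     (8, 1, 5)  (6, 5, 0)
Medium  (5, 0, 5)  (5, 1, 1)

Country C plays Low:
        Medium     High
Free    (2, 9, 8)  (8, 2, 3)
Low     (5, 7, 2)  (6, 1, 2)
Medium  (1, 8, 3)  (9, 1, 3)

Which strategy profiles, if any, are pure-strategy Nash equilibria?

Mark each player's best response to every combination of opponents' strategies; a profile where every player is best-responding is a pure Nash equilibrium.
Country A against (Medium, Free): payoffs 3, 8, 5 → best response Low.
Country A against (Medium, Low): payoffs 2, 5, 1 → best response Low.
Country A against (High, Free): payoffs 2, 6, 5 → best response Low.
Country A against (High, Low): payoffs 8, 6, 9 → best response Medium.
Country B against (Free, Free): payoffs 5, 8 → best response High.
Country B against (Free, Low): payoffs 9, 2 → best response Medium.
Country B against (Low, Free): payoffs 1, 5 → best response High.
Country B against (Low, Low): payoffs 7, 1 → best response Medium.
Country B against (Medium, Free): payoffs 0, 1 → best response High.
Country B against (Medium, Low): payoffs 8, 1 → best response Medium.
Country C against (Free, Medium): payoffs 4, 8 → best response Low.
Country C against (Free, High): payoffs 4, 3 → best response Free.
Country C against (Low, Medium): payoffs 5, 2 → best response Free.
Country C against (Low, High): payoffs 0, 2 → best response Low.
Country C against (Medium, Medium): payoffs 5, 3 → best response Free.
Country C against (Medium, High): payoffs 1, 3 → best response Low.
No profile is a mutual best response for all players.

This game has no pure Nash equilibrium.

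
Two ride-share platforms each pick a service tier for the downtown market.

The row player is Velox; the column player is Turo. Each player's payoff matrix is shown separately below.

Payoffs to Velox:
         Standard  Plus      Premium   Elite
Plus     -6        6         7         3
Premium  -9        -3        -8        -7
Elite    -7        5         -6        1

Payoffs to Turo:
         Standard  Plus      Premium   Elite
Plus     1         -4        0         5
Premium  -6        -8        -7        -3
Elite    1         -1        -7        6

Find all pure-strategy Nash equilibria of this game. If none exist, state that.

(Plus, Standard): Turo can switch to Elite (1 → 5). Not NE.
(Plus, Plus): Turo can switch to Standard (-4 → 1). Not NE.
(Plus, Premium): Turo can switch to Standard (0 → 1). Not NE.
(Plus, Elite): Velox gets 3, best alternative 1; Turo gets 5, best alternative 1. No profitable deviation — NE.
(Premium, Standard): Velox can switch to Plus (-9 → -6). Not NE.
(Premium, Plus): Velox can switch to Plus (-3 → 6). Not NE.
(Premium, Premium): Velox can switch to Plus (-8 → 7). Not NE.
(The remaining 5 profiles each have a profitable deviation by the same check.)

Pure NE: (Plus, Elite)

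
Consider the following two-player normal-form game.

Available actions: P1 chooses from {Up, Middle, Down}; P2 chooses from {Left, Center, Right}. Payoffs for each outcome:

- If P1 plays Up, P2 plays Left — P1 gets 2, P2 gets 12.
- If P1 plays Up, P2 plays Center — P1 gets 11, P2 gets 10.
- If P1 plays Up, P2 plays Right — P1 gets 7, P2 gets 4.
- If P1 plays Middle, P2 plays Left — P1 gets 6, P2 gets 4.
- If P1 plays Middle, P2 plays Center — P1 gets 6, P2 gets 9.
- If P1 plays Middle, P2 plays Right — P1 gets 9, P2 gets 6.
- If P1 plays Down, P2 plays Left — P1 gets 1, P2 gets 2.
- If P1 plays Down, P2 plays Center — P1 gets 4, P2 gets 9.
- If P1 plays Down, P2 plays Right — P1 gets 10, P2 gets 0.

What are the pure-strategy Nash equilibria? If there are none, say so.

Check each profile: it is a Nash equilibrium iff no player can strictly gain by switching unilaterally.
(Up, Left): P1 can switch to Middle (2 → 6). Not NE.
(Up, Center): P2 can switch to Left (10 → 12). Not NE.
(Up, Right): P1 can switch to Middle (7 → 9). Not NE.
(Middle, Left): P2 can switch to Center (4 → 9). Not NE.
(Middle, Center): P1 can switch to Up (6 → 11). Not NE.
(Middle, Right): P1 can switch to Down (9 → 10). Not NE.
(Down, Left): P1 can switch to Up (1 → 2). Not NE.
(Down, Center): P1 can switch to Up (4 → 11). Not NE.
(Down, Right): P2 can switch to Left (0 → 2). Not NE.

No pure-strategy Nash equilibrium.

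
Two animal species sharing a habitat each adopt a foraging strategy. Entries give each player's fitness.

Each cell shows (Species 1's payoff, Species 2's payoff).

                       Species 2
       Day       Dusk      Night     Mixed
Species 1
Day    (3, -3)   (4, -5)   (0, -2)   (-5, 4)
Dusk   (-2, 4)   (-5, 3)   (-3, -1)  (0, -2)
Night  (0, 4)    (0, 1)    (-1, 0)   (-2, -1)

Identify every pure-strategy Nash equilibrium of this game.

(Day, Day): Species 2 can switch to Night (-3 → -2). Not NE.
(Day, Dusk): Species 2 can switch to Day (-5 → -3). Not NE.
(Day, Night): Species 2 can switch to Mixed (-2 → 4). Not NE.
(Day, Mixed): Species 1 can switch to Dusk (-5 → 0). Not NE.
(Dusk, Day): Species 1 can switch to Day (-2 → 3). Not NE.
(Dusk, Dusk): Species 1 can switch to Day (-5 → 4). Not NE.
(The remaining 6 profiles each have a profitable deviation by the same check.)

No pure-strategy Nash equilibrium.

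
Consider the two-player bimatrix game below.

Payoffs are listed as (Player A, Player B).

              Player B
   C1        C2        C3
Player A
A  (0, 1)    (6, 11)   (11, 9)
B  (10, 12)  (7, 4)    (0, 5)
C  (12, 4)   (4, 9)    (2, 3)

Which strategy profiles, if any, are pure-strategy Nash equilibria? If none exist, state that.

Player A against C1: payoffs 0, 10, 12 → best response C.
Player A against C2: payoffs 6, 7, 4 → best response B.
Player A against C3: payoffs 11, 0, 2 → best response A.
Player B against A: payoffs 1, 11, 9 → best response C2.
Player B against B: payoffs 12, 4, 5 → best response C1.
Player B against C: payoffs 4, 9, 3 → best response C2.
No profile is a mutual best response for all players.

No pure-strategy Nash equilibrium.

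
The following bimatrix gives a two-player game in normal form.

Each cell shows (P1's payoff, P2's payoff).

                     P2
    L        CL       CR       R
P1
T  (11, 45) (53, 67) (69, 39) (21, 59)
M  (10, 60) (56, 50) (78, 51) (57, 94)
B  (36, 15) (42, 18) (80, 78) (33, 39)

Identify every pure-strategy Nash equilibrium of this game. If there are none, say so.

Mark each player's best response to every combination of opponents' strategies; a profile where every player is best-responding is a pure Nash equilibrium.
P1 against L: payoffs 11, 10, 36 → best response B.
P1 against CL: payoffs 53, 56, 42 → best response M.
P1 against CR: payoffs 69, 78, 80 → best response B.
P1 against R: payoffs 21, 57, 33 → best response M.
P2 against T: payoffs 45, 67, 39, 59 → best response CL.
P2 against M: payoffs 60, 50, 51, 94 → best response R.
P2 against B: payoffs 15, 18, 78, 39 → best response CR.
Mutual best responses: (M, R); (B, CR).

(M, R) and (B, CR)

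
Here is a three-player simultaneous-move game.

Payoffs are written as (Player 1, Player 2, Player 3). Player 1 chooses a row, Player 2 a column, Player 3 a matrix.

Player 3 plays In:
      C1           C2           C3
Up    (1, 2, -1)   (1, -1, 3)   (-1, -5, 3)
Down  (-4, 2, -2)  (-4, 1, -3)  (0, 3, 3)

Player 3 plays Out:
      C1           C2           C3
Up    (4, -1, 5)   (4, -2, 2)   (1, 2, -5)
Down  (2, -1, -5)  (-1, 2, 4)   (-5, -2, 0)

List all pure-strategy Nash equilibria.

Mark each player's best response to every combination of opponents' strategies; a profile where every player is best-responding is a pure Nash equilibrium.
Player 1 against (C1, In): payoffs 1, -4 → best response Up.
Player 1 against (C1, Out): payoffs 4, 2 → best response Up.
Player 1 against (C2, In): payoffs 1, -4 → best response Up.
Player 1 against (C2, Out): payoffs 4, -1 → best response Up.
Player 1 against (C3, In): payoffs -1, 0 → best response Down.
Player 1 against (C3, Out): payoffs 1, -5 → best response Up.
Player 2 against (Up, In): payoffs 2, -1, -5 → best response C1.
Player 2 against (Up, Out): payoffs -1, -2, 2 → best response C3.
Player 2 against (Down, In): payoffs 2, 1, 3 → best response C3.
Player 2 against (Down, Out): payoffs -1, 2, -2 → best response C2.
Player 3 against (Up, C1): payoffs -1, 5 → best response Out.
Player 3 against (Up, C2): payoffs 3, 2 → best response In.
Player 3 against (Up, C3): payoffs 3, -5 → best response In.
Player 3 against (Down, C1): payoffs -2, -5 → best response In.
Player 3 against (Down, C2): payoffs -3, 4 → best response Out.
Player 3 against (Down, C3): payoffs 3, 0 → best response In.
Mutual best responses: (Down, C3, In).

Pure NE: (Down, C3, In)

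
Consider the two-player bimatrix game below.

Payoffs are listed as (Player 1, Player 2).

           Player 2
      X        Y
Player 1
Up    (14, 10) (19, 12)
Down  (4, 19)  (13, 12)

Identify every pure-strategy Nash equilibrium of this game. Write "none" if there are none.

Pure NE: (Up, Y)

(Up, X): Player 2 can switch to Y (10 → 12). Not NE.
(Up, Y): Player 1 gets 19, best alternative 13; Player 2 gets 12, best alternative 10. No profitable deviation — NE.
(Down, X): Player 1 can switch to Up (4 → 14). Not NE.
(Down, Y): Player 1 can switch to Up (13 → 19). Not NE.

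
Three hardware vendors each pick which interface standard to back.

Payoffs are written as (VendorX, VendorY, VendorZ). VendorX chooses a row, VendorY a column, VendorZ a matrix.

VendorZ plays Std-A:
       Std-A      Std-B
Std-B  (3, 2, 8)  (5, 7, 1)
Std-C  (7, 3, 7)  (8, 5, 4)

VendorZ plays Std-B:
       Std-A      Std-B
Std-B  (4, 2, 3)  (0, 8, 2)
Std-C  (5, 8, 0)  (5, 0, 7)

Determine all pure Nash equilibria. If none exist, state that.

This game has no pure Nash equilibrium.

VendorX against (Std-A, Std-A): payoffs 3, 7 → best response Std-C.
VendorX against (Std-A, Std-B): payoffs 4, 5 → best response Std-C.
VendorX against (Std-B, Std-A): payoffs 5, 8 → best response Std-C.
VendorX against (Std-B, Std-B): payoffs 0, 5 → best response Std-C.
VendorY against (Std-B, Std-A): payoffs 2, 7 → best response Std-B.
VendorY against (Std-B, Std-B): payoffs 2, 8 → best response Std-B.
VendorY against (Std-C, Std-A): payoffs 3, 5 → best response Std-B.
VendorY against (Std-C, Std-B): payoffs 8, 0 → best response Std-A.
VendorZ against (Std-B, Std-A): payoffs 8, 3 → best response Std-A.
VendorZ against (Std-B, Std-B): payoffs 1, 2 → best response Std-B.
VendorZ against (Std-C, Std-A): payoffs 7, 0 → best response Std-A.
VendorZ against (Std-C, Std-B): payoffs 4, 7 → best response Std-B.
No profile is a mutual best response for all players.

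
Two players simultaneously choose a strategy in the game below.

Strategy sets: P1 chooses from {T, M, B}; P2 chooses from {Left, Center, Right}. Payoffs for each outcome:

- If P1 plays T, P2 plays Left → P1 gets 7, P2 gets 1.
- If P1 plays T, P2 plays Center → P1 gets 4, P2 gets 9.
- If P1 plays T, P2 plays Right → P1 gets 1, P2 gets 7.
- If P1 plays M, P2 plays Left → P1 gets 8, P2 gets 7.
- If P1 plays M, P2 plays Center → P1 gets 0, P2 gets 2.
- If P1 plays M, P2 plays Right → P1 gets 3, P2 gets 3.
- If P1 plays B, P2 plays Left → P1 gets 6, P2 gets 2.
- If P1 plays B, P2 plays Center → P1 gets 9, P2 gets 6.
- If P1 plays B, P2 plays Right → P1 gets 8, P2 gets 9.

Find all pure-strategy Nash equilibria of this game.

(T, Left): P1 can switch to M (7 → 8). Not NE.
(T, Center): P1 can switch to B (4 → 9). Not NE.
(T, Right): P1 can switch to M (1 → 3). Not NE.
(M, Left): P1 gets 8, best alternative 7; P2 gets 7, best alternative 3. No profitable deviation — NE.
(M, Center): P1 can switch to T (0 → 4). Not NE.
(M, Right): P1 can switch to B (3 → 8). Not NE.
(B, Left): P1 can switch to T (6 → 7). Not NE.
(B, Center): P2 can switch to Right (6 → 9). Not NE.
(B, Right): P1 gets 8, best alternative 3; P2 gets 9, best alternative 6. No profitable deviation — NE.

(M, Left), (B, Right)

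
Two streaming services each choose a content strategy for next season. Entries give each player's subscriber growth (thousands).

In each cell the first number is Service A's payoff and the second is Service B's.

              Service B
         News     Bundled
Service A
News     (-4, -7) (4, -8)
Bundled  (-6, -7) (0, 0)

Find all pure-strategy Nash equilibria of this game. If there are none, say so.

Check each profile: it is a Nash equilibrium iff no player can strictly gain by switching unilaterally.
(News, News): Service A gets -4, best alternative -6; Service B gets -7, best alternative -8. No profitable deviation — NE.
(News, Bundled): Service B can switch to News (-8 → -7). Not NE.
(Bundled, News): Service A can switch to News (-6 → -4). Not NE.
(Bundled, Bundled): Service A can switch to News (0 → 4). Not NE.

(News, News)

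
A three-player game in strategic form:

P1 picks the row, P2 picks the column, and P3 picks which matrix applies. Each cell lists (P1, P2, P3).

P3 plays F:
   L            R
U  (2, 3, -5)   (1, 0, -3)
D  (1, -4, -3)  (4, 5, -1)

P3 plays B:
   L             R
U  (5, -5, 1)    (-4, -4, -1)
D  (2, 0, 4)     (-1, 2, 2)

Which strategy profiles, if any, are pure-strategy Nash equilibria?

Mark each player's best response to every combination of opponents' strategies; a profile where every player is best-responding is a pure Nash equilibrium.
P1 against (L, F): payoffs 2, 1 → best response U.
P1 against (L, B): payoffs 5, 2 → best response U.
P1 against (R, F): payoffs 1, 4 → best response D.
P1 against (R, B): payoffs -4, -1 → best response D.
P2 against (U, F): payoffs 3, 0 → best response L.
P2 against (U, B): payoffs -5, -4 → best response R.
P2 against (D, F): payoffs -4, 5 → best response R.
P2 against (D, B): payoffs 0, 2 → best response R.
P3 against (U, L): payoffs -5, 1 → best response B.
P3 against (U, R): payoffs -3, -1 → best response B.
P3 against (D, L): payoffs -3, 4 → best response B.
P3 against (D, R): payoffs -1, 2 → best response B.
Mutual best responses: (D, R, B).

Pure NE: (D, R, B)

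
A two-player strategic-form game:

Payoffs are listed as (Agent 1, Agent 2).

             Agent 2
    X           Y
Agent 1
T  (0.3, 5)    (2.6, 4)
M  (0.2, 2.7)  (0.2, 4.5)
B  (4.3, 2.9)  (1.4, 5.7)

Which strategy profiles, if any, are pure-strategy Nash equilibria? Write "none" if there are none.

none

(T, X): Agent 1 can switch to B (0.3 → 4.3). Not NE.
(T, Y): Agent 2 can switch to X (4 → 5). Not NE.
(M, X): Agent 1 can switch to T (0.2 → 0.3). Not NE.
(M, Y): Agent 1 can switch to T (0.2 → 2.6). Not NE.
(B, X): Agent 2 can switch to Y (2.9 → 5.7). Not NE.
(B, Y): Agent 1 can switch to T (1.4 → 2.6). Not NE.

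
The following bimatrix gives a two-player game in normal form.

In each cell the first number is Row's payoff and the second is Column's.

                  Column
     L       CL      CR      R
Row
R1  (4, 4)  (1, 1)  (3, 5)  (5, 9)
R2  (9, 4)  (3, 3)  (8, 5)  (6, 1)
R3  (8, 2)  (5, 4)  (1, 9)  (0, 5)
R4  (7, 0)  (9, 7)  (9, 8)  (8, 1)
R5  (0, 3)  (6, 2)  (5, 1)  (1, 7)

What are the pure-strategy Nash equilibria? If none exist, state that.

(R4, CR)

Row against L: payoffs 4, 9, 8, 7, 0 → best response R2.
Row against CL: payoffs 1, 3, 5, 9, 6 → best response R4.
Row against CR: payoffs 3, 8, 1, 9, 5 → best response R4.
Row against R: payoffs 5, 6, 0, 8, 1 → best response R4.
Column against R1: payoffs 4, 1, 5, 9 → best response R.
Column against R2: payoffs 4, 3, 5, 1 → best response CR.
Column against R3: payoffs 2, 4, 9, 5 → best response CR.
Column against R4: payoffs 0, 7, 8, 1 → best response CR.
Column against R5: payoffs 3, 2, 1, 7 → best response R.
Mutual best responses: (R4, CR).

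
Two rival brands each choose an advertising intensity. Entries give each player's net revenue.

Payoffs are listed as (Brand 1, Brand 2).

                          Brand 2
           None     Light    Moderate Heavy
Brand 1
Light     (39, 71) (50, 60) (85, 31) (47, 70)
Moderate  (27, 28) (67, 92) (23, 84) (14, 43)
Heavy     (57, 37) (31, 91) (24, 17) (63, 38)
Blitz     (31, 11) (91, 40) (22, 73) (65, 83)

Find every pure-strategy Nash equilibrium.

Check each profile: it is a Nash equilibrium iff no player can strictly gain by switching unilaterally.
(Light, None): Brand 1 can switch to Heavy (39 → 57). Not NE.
(Light, Light): Brand 1 can switch to Moderate (50 → 67). Not NE.
(Light, Moderate): Brand 2 can switch to None (31 → 71). Not NE.
(Light, Heavy): Brand 1 can switch to Heavy (47 → 63). Not NE.
(Moderate, None): Brand 1 can switch to Light (27 → 39). Not NE.
(Moderate, Light): Brand 1 can switch to Blitz (67 → 91). Not NE.
(Blitz, Heavy): Brand 1 gets 65, best alternative 63; Brand 2 gets 83, best alternative 73. No profitable deviation — NE.
(The remaining 9 profiles each have a profitable deviation by the same check.)

(Blitz, Heavy)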